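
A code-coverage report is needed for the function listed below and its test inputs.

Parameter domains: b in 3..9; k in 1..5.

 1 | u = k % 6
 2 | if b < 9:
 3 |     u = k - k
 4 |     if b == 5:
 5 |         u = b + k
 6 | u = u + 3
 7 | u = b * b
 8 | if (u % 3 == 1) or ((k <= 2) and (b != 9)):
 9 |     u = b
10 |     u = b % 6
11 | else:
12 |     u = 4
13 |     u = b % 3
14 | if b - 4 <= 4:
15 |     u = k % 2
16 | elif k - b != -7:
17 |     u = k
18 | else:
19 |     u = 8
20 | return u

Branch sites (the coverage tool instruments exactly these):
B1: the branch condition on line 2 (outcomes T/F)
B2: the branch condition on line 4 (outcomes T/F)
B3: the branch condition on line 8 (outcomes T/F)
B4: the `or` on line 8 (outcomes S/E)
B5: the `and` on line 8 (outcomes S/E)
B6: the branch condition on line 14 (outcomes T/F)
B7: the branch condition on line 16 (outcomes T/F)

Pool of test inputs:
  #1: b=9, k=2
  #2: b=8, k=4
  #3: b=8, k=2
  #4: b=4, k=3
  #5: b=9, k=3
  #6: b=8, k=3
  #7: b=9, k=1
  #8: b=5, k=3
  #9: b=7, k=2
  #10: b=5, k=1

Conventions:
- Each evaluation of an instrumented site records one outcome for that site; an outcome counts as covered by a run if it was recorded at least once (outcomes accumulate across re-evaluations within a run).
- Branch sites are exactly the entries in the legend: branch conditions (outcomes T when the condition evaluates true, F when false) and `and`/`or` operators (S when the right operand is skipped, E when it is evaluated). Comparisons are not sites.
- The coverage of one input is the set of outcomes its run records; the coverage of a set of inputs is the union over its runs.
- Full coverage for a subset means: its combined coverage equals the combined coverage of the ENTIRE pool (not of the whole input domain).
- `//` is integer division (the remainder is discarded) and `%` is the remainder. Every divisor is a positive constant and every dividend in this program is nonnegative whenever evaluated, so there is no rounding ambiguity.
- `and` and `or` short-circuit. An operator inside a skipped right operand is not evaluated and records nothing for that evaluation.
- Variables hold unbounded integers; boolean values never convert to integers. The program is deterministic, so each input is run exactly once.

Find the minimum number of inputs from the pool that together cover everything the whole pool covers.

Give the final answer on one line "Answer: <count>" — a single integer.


input #1 (b=9, k=2): events B1->F, B4->E, B5->E, B3->F, B6->F, B7->F; covers B1=F, B3=F, B4=E, B5=E, B6=F, B7=F
input #2 (b=8, k=4): events B1->T, B2->F, B4->S, B3->T, B6->T; covers B1=T, B2=F, B3=T, B4=S, B6=T
input #3 (b=8, k=2): events B1->T, B2->F, B4->S, B3->T, B6->T; covers B1=T, B2=F, B3=T, B4=S, B6=T
input #4 (b=4, k=3): events B1->T, B2->F, B4->S, B3->T, B6->T; covers B1=T, B2=F, B3=T, B4=S, B6=T
input #5 (b=9, k=3): events B1->F, B4->E, B5->S, B3->F, B6->F, B7->T; covers B1=F, B3=F, B4=E, B5=S, B6=F, B7=T
input #6 (b=8, k=3): events B1->T, B2->F, B4->S, B3->T, B6->T; covers B1=T, B2=F, B3=T, B4=S, B6=T
input #7 (b=9, k=1): events B1->F, B4->E, B5->E, B3->F, B6->F, B7->T; covers B1=F, B3=F, B4=E, B5=E, B6=F, B7=T
input #8 (b=5, k=3): events B1->T, B2->T, B4->S, B3->T, B6->T; covers B1=T, B2=T, B3=T, B4=S, B6=T
input #9 (b=7, k=2): events B1->T, B2->F, B4->S, B3->T, B6->T; covers B1=T, B2=F, B3=T, B4=S, B6=T
input #10 (b=5, k=1): events B1->T, B2->T, B4->S, B3->T, B6->T; covers B1=T, B2=T, B3=T, B4=S, B6=T
together the pool reaches 14 outcomes: B1=T, B1=F, B2=T, B2=F, B3=T, B3=F, B4=S, B4=E, B5=S, B5=E, B6=T, B6=F, B7=T, B7=F
size 1 is not enough: best union over all size-1 subsets is 6/14
size 2 is not enough: best union over all size-2 subsets is 11/14
size 3 is not enough: best union over all size-3 subsets is 13/14
the canonical winner is {1, 2, 5, 8}: size 4, full 14-outcome coverage, earliest index list among size-4 covers
Answer: 4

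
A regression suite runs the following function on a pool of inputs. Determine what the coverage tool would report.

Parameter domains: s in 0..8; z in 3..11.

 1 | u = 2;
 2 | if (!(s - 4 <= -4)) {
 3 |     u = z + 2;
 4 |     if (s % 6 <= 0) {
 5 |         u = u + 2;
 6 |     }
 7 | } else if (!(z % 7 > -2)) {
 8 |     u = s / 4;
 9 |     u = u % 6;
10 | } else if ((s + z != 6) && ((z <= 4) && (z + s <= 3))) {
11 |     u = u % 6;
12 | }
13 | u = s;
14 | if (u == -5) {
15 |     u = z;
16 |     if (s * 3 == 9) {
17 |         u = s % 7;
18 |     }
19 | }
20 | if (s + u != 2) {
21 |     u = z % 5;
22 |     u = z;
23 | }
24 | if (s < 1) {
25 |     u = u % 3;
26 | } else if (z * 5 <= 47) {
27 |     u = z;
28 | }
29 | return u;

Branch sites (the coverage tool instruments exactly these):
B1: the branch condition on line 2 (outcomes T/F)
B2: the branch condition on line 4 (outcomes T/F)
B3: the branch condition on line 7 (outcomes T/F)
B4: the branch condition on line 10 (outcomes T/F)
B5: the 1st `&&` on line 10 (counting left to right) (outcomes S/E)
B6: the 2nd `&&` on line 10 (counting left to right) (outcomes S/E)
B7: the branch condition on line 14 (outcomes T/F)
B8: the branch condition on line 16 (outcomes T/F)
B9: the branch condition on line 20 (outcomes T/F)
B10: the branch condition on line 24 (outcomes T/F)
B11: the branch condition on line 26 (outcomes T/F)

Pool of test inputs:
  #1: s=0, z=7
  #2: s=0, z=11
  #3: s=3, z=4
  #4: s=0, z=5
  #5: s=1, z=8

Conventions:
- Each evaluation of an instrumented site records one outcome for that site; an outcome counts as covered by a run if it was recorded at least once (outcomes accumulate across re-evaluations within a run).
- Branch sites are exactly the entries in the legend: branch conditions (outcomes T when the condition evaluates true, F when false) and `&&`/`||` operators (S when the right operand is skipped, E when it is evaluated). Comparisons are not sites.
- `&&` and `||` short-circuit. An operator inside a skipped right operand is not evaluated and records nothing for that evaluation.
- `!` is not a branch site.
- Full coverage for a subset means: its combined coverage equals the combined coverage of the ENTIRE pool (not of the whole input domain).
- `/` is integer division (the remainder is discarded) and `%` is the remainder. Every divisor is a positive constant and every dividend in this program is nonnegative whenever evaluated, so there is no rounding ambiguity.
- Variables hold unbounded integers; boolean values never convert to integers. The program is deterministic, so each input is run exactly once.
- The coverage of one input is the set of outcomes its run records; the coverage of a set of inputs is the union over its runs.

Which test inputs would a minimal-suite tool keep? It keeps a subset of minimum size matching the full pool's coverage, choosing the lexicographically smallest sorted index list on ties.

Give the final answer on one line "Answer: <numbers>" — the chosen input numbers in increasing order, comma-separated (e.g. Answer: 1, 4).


input #1, s=0, z=7: events B1->F, B3->F, B5->E, B6->S, B4->F, B7->F, B9->T, B10->T; outcomes B1=F, B3=F, B4=F, B5=E, B6=S, B7=F, B9=T, B10=T
input #2, s=0, z=11: events B1->F, B3->F, B5->E, B6->S, B4->F, B7->F, B9->T, B10->T; outcomes B1=F, B3=F, B4=F, B5=E, B6=S, B7=F, B9=T, B10=T
input #3, s=3, z=4: events B1->T, B2->F, B7->F, B9->T, B10->F, B11->T; outcomes B1=T, B2=F, B7=F, B9=T, B10=F, B11=T
input #4, s=0, z=5: events B1->F, B3->F, B5->E, B6->S, B4->F, B7->F, B9->T, B10->T; outcomes B1=F, B3=F, B4=F, B5=E, B6=S, B7=F, B9=T, B10=T
input #5, s=1, z=8: events B1->T, B2->F, B7->F, B9->F, B10->F, B11->T; outcomes B1=T, B2=F, B7=F, B9=F, B10=F, B11=T
the full pool covers 13 outcomes: B1=T, B1=F, B2=F, B3=F, B4=F, B5=E, B6=S, B7=F, B9=T, B9=F, B10=T, B10=F, B11=T
size 1 is not enough: best union over all size-1 subsets is 8/13
the canonical winner is {1, 5}: size 2, full 13-outcome coverage, earliest index list among size-2 covers
Answer: 1, 5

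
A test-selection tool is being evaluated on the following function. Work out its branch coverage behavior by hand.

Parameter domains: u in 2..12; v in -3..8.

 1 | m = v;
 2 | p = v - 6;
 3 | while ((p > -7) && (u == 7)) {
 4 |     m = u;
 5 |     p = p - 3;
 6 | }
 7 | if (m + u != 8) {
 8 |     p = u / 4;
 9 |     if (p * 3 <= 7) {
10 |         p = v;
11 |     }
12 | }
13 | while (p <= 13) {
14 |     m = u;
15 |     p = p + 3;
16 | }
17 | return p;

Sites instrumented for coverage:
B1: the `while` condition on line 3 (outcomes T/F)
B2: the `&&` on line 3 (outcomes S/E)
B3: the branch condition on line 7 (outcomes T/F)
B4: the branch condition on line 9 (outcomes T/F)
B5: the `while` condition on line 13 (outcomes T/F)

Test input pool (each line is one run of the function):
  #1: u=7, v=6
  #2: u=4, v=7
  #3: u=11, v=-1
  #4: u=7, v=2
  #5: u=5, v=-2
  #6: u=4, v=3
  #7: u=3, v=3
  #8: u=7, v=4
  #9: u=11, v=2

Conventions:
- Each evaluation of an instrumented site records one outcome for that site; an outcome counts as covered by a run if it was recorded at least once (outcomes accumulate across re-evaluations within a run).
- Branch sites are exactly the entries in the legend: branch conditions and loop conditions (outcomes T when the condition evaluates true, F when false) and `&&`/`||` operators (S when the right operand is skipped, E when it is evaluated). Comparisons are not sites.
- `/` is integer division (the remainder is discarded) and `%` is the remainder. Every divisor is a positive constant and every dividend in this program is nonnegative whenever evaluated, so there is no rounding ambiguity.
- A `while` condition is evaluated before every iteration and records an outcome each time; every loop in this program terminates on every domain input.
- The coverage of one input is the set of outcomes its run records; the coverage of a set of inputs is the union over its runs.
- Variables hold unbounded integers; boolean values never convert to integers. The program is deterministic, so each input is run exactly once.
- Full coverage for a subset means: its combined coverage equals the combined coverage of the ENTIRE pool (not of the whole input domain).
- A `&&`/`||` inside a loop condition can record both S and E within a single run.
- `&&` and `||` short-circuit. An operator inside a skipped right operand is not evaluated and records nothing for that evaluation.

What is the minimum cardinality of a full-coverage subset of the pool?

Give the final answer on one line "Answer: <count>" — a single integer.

test 1 (u=7, v=6) fires B2->E, B1->T, B2->E, B1->T, B2->E, B1->T, B2->S, B1->F, B3->T, B4->T, B5->T, B5->T, B5->T, B5->F; hits B1=T, B1=F, B2=S, B2=E, B3=T, B4=T, B5=T, B5=F
test 2 (u=4, v=7) fires B2->E, B1->F, B3->T, B4->T, B5->T, B5->T, B5->T, B5->F; hits B1=F, B2=E, B3=T, B4=T, B5=T, B5=F
test 3 (u=11, v=-1) fires B2->S, B1->F, B3->T, B4->T, B5->T, B5->T, B5->T, B5->T, B5->T, B5->F; hits B1=F, B2=S, B3=T, B4=T, B5=T, B5=F
test 4 (u=7, v=2) fires B2->E, B1->T, B2->S, B1->F, B3->T, B4->T, B5->T, B5->T, B5->T, B5->T, B5->F; hits B1=T, B1=F, B2=S, B2=E, B3=T, B4=T, B5=T, B5=F
test 5 (u=5, v=-2) fires B2->S, B1->F, B3->T, B4->T, B5->T, B5->T, B5->T, B5->T, B5->T, B5->T, B5->F; hits B1=F, B2=S, B3=T, B4=T, B5=T, B5=F
test 6 (u=4, v=3) fires B2->E, B1->F, B3->T, B4->T, B5->T, B5->T, B5->T, B5->T, B5->F; hits B1=F, B2=E, B3=T, B4=T, B5=T, B5=F
test 7 (u=3, v=3) fires B2->E, B1->F, B3->T, B4->T, B5->T, B5->T, B5->T, B5->T, B5->F; hits B1=F, B2=E, B3=T, B4=T, B5=T, B5=F
test 8 (u=7, v=4) fires B2->E, B1->T, B2->E, B1->T, B2->S, B1->F, B3->T, B4->T, B5->T, B5->T, B5->T, B5->T, B5->F; hits B1=T, B1=F, B2=S, B2=E, B3=T, B4=T, B5=T, B5=F
test 9 (u=11, v=2) fires B2->E, B1->F, B3->T, B4->T, B5->T, B5->T, B5->T, B5->T, B5->F; hits B1=F, B2=E, B3=T, B4=T, B5=T, B5=F
union over all inputs: B1=T, B1=F, B2=S, B2=E, B3=T, B4=T, B5=T, B5=F (8 outcomes)
at size 1, {1} reaches all 8 outcomes; every lexicographically earlier size-1 subset fails

Answer: 1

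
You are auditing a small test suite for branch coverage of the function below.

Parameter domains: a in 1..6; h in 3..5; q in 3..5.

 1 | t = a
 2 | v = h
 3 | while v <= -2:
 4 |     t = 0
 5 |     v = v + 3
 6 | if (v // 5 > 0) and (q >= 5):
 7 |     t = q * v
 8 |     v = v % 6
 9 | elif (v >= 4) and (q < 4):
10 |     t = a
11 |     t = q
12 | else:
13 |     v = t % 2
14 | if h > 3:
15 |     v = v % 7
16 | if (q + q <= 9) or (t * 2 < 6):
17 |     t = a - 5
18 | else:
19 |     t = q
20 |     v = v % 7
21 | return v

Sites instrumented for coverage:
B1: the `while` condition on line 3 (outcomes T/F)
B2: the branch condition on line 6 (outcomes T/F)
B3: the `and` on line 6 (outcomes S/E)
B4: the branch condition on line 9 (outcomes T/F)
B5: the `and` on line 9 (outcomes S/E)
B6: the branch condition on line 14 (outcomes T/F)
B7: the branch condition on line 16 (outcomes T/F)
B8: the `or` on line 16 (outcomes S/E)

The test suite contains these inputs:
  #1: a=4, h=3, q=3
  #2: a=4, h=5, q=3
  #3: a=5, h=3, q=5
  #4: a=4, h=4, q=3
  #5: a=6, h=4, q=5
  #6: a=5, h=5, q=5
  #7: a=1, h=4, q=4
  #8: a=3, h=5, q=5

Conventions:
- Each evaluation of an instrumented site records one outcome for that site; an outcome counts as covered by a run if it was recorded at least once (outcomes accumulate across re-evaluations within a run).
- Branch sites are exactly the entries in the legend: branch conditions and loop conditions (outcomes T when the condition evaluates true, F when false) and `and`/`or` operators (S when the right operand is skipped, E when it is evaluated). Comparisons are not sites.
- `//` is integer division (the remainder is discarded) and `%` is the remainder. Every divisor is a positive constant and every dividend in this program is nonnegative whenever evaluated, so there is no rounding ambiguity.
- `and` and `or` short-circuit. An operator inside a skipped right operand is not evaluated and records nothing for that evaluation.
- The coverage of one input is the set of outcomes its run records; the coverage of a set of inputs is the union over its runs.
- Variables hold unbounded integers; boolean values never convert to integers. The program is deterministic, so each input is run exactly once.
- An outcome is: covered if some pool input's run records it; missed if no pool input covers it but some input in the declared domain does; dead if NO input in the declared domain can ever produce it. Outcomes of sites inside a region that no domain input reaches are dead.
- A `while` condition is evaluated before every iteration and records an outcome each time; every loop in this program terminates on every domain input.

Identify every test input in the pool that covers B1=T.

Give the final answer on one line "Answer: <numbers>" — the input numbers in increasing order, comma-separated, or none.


input #1 (a=4, h=3, q=3): never hits B1=T
input #2 (a=4, h=5, q=3): never hits B1=T
input #3 (a=5, h=3, q=5): never hits B1=T
input #4 (a=4, h=4, q=3): never hits B1=T
input #5 (a=6, h=4, q=5): never hits B1=T
input #6 (a=5, h=5, q=5): never hits B1=T
input #7 (a=1, h=4, q=4): never hits B1=T
input #8 (a=3, h=5, q=5): never hits B1=T
Answer: none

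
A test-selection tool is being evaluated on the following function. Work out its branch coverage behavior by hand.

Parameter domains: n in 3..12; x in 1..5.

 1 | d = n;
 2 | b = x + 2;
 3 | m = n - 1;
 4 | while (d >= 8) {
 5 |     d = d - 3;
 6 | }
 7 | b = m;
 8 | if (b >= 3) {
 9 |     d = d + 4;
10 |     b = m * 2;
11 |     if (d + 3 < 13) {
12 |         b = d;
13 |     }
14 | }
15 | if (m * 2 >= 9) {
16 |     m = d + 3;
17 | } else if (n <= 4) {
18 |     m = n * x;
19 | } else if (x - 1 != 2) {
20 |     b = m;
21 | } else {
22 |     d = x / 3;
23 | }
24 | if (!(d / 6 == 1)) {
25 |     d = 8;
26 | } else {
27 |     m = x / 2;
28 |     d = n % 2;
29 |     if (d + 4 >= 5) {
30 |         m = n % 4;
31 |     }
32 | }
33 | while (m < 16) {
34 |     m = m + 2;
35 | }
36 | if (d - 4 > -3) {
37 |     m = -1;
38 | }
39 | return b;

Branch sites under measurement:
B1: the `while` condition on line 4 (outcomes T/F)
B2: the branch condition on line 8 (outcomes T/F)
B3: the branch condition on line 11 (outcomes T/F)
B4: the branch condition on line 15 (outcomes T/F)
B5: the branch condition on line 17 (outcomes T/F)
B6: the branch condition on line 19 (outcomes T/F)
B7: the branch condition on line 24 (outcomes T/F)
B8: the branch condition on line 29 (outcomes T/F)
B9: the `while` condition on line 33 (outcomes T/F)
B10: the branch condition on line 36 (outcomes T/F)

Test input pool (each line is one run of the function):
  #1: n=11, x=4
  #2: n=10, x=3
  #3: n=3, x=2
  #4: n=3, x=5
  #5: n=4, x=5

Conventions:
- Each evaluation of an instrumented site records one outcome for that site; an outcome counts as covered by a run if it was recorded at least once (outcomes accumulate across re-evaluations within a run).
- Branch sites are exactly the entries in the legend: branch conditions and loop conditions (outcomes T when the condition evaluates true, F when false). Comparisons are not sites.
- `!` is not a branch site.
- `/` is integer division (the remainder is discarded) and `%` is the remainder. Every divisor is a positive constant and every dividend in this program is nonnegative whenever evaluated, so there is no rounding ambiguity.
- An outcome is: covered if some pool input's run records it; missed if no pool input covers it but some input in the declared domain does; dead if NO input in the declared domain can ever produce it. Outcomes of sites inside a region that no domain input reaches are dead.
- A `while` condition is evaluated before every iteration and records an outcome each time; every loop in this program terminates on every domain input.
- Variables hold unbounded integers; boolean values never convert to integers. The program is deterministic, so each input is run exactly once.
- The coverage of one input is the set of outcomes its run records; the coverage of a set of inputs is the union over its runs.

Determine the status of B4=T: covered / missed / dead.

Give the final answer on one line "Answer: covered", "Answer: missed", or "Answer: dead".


B4=T is recorded by pool input(s) 1, 2 -> covered
Answer: covered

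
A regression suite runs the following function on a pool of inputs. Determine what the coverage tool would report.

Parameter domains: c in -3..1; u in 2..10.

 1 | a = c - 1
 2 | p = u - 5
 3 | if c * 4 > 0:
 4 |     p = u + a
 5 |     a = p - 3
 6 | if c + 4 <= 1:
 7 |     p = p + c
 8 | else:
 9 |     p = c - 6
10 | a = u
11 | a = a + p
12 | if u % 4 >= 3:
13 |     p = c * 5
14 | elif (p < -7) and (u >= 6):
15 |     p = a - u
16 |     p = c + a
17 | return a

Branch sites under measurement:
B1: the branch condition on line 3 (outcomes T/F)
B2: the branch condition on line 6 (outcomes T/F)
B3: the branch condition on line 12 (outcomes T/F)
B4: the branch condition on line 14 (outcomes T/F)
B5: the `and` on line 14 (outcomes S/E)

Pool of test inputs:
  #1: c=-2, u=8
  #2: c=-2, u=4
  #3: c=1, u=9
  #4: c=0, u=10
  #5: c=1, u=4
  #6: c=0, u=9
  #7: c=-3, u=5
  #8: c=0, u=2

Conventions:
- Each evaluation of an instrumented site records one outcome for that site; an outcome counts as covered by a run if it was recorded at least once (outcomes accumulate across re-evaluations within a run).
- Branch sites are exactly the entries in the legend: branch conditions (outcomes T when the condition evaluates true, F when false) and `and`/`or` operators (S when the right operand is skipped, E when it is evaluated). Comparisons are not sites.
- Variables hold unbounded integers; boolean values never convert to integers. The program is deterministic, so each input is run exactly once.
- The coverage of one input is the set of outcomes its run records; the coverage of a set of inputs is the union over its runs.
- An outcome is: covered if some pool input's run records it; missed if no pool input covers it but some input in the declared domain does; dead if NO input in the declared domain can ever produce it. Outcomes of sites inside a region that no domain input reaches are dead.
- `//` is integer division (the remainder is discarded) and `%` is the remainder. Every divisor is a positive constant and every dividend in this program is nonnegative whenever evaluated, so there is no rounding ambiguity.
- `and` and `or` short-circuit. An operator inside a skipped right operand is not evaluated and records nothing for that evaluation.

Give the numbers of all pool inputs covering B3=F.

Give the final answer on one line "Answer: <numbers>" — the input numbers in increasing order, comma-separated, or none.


input #1 (c=-2, u=8): hits B3=F
input #2 (c=-2, u=4): hits B3=F
input #3 (c=1, u=9): hits B3=F
input #4 (c=0, u=10): hits B3=F
input #5 (c=1, u=4): hits B3=F
input #6 (c=0, u=9): hits B3=F
input #7 (c=-3, u=5): hits B3=F
input #8 (c=0, u=2): hits B3=F
Answer: 1, 2, 3, 4, 5, 6, 7, 8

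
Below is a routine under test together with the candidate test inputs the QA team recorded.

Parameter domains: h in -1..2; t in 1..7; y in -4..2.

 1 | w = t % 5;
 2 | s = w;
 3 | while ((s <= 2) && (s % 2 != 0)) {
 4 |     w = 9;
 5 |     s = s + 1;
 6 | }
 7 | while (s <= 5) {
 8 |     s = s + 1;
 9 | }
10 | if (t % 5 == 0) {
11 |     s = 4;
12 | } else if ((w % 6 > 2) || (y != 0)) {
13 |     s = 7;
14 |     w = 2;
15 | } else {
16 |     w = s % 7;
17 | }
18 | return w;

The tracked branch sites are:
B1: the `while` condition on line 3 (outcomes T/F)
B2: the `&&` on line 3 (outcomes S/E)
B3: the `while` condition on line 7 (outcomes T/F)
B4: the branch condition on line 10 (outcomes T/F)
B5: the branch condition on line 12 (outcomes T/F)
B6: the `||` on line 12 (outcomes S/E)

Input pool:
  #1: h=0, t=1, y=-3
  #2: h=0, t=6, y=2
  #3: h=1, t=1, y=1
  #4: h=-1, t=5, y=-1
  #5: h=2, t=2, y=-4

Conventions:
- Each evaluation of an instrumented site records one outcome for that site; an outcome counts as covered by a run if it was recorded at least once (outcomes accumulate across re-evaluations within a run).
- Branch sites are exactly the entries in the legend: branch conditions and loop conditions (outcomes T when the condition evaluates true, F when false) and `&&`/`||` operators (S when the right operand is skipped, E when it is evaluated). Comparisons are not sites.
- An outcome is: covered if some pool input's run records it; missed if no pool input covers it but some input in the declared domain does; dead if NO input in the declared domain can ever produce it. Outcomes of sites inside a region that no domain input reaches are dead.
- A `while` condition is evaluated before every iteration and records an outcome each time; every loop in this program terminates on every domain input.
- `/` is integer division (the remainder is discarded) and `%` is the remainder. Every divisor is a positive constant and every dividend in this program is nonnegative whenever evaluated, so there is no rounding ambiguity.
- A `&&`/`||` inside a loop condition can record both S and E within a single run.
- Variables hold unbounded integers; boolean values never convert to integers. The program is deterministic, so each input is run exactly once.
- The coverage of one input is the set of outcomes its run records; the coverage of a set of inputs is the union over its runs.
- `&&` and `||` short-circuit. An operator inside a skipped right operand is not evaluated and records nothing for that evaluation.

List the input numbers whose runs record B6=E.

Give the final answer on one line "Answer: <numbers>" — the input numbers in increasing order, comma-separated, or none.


input #1 (h=0, t=1, y=-3): never hits B6=E
input #2 (h=0, t=6, y=2): never hits B6=E
input #3 (h=1, t=1, y=1): never hits B6=E
input #4 (h=-1, t=5, y=-1): never hits B6=E
input #5 (h=2, t=2, y=-4): hits B6=E
Answer: 5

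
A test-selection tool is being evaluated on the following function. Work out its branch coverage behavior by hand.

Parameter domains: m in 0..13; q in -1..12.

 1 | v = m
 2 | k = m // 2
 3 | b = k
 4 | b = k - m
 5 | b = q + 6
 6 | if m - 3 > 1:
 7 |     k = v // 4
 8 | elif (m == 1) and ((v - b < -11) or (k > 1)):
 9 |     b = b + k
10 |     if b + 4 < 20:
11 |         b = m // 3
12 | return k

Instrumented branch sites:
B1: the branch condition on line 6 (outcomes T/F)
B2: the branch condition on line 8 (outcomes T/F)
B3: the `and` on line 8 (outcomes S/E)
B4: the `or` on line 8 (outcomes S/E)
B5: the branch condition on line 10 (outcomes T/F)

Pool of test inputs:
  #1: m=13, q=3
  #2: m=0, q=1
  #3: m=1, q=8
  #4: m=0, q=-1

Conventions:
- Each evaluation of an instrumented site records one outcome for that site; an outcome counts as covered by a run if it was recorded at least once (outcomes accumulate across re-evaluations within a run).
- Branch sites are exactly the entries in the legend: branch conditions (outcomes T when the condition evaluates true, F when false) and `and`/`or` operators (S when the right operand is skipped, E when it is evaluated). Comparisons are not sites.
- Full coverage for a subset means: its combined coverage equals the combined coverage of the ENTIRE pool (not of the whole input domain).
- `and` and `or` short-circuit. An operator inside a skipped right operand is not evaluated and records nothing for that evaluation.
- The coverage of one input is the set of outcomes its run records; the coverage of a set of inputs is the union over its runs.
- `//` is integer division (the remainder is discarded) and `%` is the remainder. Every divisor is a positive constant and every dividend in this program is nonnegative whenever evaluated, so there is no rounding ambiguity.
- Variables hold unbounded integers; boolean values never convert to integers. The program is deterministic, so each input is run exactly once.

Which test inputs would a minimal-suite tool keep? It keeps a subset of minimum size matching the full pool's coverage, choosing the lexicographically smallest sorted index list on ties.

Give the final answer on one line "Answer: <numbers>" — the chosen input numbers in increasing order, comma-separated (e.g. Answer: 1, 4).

#1 (m=13, q=3) -> covered: B1=T
#2 (m=0, q=1) -> covered: B1=F, B2=F, B3=S
#3 (m=1, q=8) -> covered: B1=F, B2=T, B3=E, B4=S, B5=T
#4 (m=0, q=-1) -> covered: B1=F, B2=F, B3=S
union over all inputs: B1=T, B1=F, B2=T, B2=F, B3=S, B3=E, B4=S, B5=T (8 outcomes)
size 1 is not enough: best union over all size-1 subsets is 5/8
size 2 is not enough: best union over all size-2 subsets is 7/8
the canonical winner is {1, 2, 3}: size 3, full 8-outcome coverage, earliest index list among size-3 covers

Answer: 1, 2, 3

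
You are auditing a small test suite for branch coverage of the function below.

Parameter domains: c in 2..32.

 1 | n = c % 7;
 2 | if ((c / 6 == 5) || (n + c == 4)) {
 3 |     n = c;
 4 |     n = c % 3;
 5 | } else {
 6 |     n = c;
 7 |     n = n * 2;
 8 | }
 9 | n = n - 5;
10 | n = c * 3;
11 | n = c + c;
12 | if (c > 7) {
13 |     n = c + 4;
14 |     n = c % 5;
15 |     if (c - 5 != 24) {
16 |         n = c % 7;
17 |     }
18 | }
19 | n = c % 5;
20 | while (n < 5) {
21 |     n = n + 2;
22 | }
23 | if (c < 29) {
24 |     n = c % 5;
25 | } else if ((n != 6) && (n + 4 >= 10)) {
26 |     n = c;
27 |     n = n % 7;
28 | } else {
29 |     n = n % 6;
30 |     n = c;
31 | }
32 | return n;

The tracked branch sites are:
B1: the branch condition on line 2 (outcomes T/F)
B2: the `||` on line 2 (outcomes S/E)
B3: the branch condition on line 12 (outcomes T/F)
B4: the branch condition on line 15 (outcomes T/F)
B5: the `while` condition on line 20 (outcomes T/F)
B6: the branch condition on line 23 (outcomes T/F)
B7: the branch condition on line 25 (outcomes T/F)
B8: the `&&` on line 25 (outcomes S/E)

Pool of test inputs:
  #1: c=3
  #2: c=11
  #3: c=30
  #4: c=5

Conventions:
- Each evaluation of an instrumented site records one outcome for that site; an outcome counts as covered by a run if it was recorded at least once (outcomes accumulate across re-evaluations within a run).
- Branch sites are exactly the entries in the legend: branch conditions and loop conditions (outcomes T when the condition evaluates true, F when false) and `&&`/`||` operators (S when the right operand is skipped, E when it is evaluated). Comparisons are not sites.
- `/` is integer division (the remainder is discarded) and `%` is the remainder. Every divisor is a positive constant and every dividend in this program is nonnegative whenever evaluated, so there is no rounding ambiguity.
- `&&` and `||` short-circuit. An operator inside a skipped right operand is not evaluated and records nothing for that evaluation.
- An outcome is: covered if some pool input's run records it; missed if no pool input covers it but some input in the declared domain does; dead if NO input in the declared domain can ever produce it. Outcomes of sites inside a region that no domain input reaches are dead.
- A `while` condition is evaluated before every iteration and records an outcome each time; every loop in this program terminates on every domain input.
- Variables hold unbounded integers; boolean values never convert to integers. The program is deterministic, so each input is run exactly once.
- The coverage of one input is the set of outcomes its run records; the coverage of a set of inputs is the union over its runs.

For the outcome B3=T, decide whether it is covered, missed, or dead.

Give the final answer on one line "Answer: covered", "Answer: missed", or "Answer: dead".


B3=T is recorded by pool input(s) 2, 3 -> covered
Answer: covered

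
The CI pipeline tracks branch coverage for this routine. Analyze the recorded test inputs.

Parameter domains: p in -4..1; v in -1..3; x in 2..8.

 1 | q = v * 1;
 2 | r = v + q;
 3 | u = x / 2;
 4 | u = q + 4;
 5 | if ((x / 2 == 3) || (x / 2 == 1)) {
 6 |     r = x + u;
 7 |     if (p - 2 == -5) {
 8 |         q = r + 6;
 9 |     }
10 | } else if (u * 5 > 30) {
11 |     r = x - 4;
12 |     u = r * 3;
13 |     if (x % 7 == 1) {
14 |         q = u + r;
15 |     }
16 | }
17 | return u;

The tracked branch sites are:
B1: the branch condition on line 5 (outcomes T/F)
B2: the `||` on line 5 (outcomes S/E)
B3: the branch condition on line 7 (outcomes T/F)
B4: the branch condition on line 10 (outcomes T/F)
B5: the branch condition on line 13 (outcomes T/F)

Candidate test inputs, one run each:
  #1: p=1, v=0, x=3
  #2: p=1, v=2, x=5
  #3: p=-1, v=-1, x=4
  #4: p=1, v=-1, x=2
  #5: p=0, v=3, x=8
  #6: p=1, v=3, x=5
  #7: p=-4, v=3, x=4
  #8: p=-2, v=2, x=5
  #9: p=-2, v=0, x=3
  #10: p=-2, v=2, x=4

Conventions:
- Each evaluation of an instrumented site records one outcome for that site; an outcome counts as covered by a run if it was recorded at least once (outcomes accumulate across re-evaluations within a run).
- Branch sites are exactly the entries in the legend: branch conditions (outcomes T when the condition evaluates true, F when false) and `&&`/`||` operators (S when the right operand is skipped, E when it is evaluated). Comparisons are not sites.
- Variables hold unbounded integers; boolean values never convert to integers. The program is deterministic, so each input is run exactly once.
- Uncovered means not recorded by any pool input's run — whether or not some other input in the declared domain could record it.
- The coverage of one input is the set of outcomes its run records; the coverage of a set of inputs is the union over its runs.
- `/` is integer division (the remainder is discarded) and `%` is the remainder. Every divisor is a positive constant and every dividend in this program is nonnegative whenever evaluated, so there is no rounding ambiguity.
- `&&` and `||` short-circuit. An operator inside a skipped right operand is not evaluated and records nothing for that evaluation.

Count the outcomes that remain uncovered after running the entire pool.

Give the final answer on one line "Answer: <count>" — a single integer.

test 1 (p=1, v=0, x=3) fires B2->E, B1->T, B3->F; hits B1=T, B2=E, B3=F
test 2 (p=1, v=2, x=5) fires B2->E, B1->F, B4->F; hits B1=F, B2=E, B4=F
test 3 (p=-1, v=-1, x=4) fires B2->E, B1->F, B4->F; hits B1=F, B2=E, B4=F
test 4 (p=1, v=-1, x=2) fires B2->E, B1->T, B3->F; hits B1=T, B2=E, B3=F
test 5 (p=0, v=3, x=8) fires B2->E, B1->F, B4->T, B5->T; hits B1=F, B2=E, B4=T, B5=T
test 6 (p=1, v=3, x=5) fires B2->E, B1->F, B4->T, B5->F; hits B1=F, B2=E, B4=T, B5=F
test 7 (p=-4, v=3, x=4) fires B2->E, B1->F, B4->T, B5->F; hits B1=F, B2=E, B4=T, B5=F
test 8 (p=-2, v=2, x=5) fires B2->E, B1->F, B4->F; hits B1=F, B2=E, B4=F
test 9 (p=-2, v=0, x=3) fires B2->E, B1->T, B3->F; hits B1=T, B2=E, B3=F
test 10 (p=-2, v=2, x=4) fires B2->E, B1->F, B4->F; hits B1=F, B2=E, B4=F
union over the pool: B1=T, B1=F, B2=E, B3=F, B4=T, B4=F, B5=T, B5=F
uncovered (2 of 10): B2=S, B3=T

Answer: 2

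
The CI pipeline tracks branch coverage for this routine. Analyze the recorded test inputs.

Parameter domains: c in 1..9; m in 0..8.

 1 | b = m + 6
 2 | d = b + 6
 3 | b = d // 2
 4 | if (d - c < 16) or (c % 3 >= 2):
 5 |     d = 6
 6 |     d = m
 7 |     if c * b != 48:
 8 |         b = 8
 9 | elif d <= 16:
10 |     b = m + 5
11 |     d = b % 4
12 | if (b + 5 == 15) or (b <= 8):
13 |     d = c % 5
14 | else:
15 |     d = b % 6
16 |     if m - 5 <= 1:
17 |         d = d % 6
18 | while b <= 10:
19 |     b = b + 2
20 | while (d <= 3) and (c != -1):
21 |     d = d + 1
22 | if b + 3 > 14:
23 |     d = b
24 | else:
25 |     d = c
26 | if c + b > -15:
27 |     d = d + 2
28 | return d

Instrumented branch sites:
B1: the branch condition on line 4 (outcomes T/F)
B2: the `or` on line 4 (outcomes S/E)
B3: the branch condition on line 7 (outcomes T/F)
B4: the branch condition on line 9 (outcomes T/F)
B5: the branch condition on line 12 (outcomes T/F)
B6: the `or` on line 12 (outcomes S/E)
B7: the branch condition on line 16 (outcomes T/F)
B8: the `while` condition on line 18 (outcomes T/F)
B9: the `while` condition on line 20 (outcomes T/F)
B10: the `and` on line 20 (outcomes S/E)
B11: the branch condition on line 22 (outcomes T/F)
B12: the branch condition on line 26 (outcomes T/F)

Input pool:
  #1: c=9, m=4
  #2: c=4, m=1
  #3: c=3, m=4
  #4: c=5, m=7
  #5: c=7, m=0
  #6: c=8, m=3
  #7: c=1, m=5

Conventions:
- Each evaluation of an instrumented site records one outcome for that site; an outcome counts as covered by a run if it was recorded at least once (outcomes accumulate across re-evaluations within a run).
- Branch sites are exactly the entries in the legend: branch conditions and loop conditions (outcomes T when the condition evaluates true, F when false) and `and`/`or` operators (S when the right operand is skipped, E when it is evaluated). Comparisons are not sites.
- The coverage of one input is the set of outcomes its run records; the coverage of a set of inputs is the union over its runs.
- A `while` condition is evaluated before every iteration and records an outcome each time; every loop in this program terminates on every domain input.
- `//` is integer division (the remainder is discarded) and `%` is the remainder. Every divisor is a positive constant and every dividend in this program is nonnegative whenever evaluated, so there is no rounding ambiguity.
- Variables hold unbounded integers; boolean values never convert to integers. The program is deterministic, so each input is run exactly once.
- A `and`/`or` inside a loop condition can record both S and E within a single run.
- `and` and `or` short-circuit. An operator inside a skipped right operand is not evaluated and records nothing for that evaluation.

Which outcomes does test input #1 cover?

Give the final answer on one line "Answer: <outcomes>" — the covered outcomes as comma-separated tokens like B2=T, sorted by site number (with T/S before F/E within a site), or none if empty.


Simulating input #1 (c=9, m=4) step by step:
  B2->S, B1->T, B3->T, B6->E, B5->T, B8->T, B8->T, B8->F, B10->S, B9->F
  B11->T, B12->T
distinct outcomes covered: B1=T, B2=S, B3=T, B5=T, B6=E, B8=T, B8=F, B9=F, B10=S, B11=T, B12=T
Answer: B1=T, B2=S, B3=T, B5=T, B6=E, B8=T, B8=F, B9=F, B10=S, B11=T, B12=T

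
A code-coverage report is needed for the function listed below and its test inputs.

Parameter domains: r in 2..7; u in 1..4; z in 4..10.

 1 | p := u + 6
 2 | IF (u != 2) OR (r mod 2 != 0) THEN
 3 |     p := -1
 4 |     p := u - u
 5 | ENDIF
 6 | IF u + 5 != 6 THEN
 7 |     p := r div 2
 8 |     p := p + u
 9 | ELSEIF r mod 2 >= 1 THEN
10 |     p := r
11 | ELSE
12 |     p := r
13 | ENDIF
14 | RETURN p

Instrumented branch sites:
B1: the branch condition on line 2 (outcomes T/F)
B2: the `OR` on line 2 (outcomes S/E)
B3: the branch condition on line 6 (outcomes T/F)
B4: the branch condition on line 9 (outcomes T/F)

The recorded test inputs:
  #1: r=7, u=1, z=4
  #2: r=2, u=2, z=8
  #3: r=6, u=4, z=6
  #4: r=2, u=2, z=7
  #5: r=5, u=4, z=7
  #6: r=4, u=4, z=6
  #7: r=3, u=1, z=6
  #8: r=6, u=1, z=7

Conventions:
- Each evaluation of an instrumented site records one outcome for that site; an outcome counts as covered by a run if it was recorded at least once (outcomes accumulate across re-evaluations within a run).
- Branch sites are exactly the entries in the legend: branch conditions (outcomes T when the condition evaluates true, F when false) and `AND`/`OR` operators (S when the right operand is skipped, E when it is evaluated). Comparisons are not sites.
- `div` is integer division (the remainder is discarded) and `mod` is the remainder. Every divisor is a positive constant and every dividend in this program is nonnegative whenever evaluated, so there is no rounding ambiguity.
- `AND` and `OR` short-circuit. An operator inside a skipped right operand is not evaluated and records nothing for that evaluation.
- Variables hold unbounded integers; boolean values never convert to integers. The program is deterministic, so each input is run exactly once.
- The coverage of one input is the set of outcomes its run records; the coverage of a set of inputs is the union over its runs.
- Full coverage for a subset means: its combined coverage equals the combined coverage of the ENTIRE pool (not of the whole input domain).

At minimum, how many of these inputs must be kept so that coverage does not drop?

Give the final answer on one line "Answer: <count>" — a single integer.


#1 (r=7, u=1, z=4) -> covered: B1=T, B2=S, B3=F, B4=T
#2 (r=2, u=2, z=8) -> covered: B1=F, B2=E, B3=T
#3 (r=6, u=4, z=6) -> covered: B1=T, B2=S, B3=T
#4 (r=2, u=2, z=7) -> covered: B1=F, B2=E, B3=T
#5 (r=5, u=4, z=7) -> covered: B1=T, B2=S, B3=T
#6 (r=4, u=4, z=6) -> covered: B1=T, B2=S, B3=T
#7 (r=3, u=1, z=6) -> covered: B1=T, B2=S, B3=F, B4=T
#8 (r=6, u=1, z=7) -> covered: B1=T, B2=S, B3=F, B4=F
together the pool reaches 8 outcomes: B1=T, B1=F, B2=S, B2=E, B3=T, B3=F, B4=T, B4=F
no size-1 subset reaches all 8 outcomes (best union: 4/8)
no size-2 subset reaches all 8 outcomes (best union: 7/8)
size 3: inputs {1, 2, 8} cover all 8 outcomes, and no lexicographically smaller subset of this size does
Answer: 3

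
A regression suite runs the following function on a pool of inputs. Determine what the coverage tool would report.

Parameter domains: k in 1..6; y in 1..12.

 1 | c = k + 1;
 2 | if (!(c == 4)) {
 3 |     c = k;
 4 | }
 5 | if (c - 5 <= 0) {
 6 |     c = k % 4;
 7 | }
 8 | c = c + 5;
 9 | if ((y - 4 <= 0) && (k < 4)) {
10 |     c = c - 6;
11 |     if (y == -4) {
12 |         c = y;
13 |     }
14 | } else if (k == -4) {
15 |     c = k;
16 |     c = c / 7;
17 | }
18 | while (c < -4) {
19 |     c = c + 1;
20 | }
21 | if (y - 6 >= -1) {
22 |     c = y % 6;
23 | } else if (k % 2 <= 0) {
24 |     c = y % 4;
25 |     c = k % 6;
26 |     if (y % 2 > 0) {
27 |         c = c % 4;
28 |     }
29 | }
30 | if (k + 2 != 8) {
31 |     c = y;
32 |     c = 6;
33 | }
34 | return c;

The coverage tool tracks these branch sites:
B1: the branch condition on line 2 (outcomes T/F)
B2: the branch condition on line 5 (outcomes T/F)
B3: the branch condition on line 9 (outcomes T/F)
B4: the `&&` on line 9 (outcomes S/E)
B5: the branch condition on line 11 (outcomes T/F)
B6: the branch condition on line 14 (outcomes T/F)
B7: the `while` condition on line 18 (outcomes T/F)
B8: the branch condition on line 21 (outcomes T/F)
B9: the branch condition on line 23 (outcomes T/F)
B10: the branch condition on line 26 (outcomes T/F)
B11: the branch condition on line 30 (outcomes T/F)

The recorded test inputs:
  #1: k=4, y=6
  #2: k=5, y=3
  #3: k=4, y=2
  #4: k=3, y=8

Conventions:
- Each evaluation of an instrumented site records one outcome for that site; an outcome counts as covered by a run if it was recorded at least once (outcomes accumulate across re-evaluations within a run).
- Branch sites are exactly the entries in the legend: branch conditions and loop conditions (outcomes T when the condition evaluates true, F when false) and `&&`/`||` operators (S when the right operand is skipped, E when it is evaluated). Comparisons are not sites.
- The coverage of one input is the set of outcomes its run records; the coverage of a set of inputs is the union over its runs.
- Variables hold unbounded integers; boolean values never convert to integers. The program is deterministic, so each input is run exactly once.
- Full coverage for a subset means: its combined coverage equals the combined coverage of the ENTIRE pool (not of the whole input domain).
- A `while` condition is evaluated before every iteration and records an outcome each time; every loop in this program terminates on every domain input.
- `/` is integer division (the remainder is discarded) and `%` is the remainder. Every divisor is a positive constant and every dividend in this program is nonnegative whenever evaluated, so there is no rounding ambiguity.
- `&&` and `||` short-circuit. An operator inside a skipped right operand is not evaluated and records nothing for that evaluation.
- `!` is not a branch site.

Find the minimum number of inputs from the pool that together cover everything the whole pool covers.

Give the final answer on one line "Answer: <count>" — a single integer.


input #1 (k=4, y=6): events B1->T, B2->T, B4->S, B3->F, B6->F, B7->F, B8->T, B11->T; covers B1=T, B2=T, B3=F, B4=S, B6=F, B7=F, B8=T, B11=T
input #2 (k=5, y=3): events B1->T, B2->T, B4->E, B3->F, B6->F, B7->F, B8->F, B9->F, B11->T; covers B1=T, B2=T, B3=F, B4=E, B6=F, B7=F, B8=F, B9=F, B11=T
input #3 (k=4, y=2): events B1->T, B2->T, B4->E, B3->F, B6->F, B7->F, B8->F, B9->T, B10->F, B11->T; covers B1=T, B2=T, B3=F, B4=E, B6=F, B7=F, B8=F, B9=T, B10=F, B11=T
input #4 (k=3, y=8): events B1->F, B2->T, B4->S, B3->F, B6->F, B7->F, B8->T, B11->T; covers B1=F, B2=T, B3=F, B4=S, B6=F, B7=F, B8=T, B11=T
union over all inputs: B1=T, B1=F, B2=T, B3=F, B4=S, B4=E, B6=F, B7=F, B8=T, B8=F, B9=T, B9=F, B10=F, B11=T (14 outcomes)
size 1 is not enough: best union over all size-1 subsets is 10/14
size 2 is not enough: best union over all size-2 subsets is 13/14
the canonical winner is {2, 3, 4}: size 3, full 14-outcome coverage, earliest index list among size-3 covers
Answer: 3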